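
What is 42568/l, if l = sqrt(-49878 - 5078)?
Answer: -21284*I*sqrt(13739)/13739 ≈ -181.58*I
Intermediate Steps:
l = 2*I*sqrt(13739) (l = sqrt(-54956) = 2*I*sqrt(13739) ≈ 234.43*I)
42568/l = 42568/((2*I*sqrt(13739))) = 42568*(-I*sqrt(13739)/27478) = -21284*I*sqrt(13739)/13739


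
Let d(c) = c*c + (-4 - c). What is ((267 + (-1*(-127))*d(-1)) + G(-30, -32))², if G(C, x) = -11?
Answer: 4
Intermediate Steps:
d(c) = -4 + c² - c (d(c) = c² + (-4 - c) = -4 + c² - c)
((267 + (-1*(-127))*d(-1)) + G(-30, -32))² = ((267 + (-1*(-127))*(-4 + (-1)² - 1*(-1))) - 11)² = ((267 + 127*(-4 + 1 + 1)) - 11)² = ((267 + 127*(-2)) - 11)² = ((267 - 254) - 11)² = (13 - 11)² = 2² = 4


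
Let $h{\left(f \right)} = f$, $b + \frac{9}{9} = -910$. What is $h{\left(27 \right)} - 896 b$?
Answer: $816283$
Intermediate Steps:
$b = -911$ ($b = -1 - 910 = -911$)
$h{\left(27 \right)} - 896 b = 27 - -816256 = 27 + 816256 = 816283$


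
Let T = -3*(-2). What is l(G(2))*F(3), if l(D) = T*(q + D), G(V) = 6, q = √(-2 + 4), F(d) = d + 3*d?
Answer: 432 + 72*√2 ≈ 533.82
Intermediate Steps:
F(d) = 4*d
T = 6
q = √2 ≈ 1.4142
l(D) = 6*D + 6*√2 (l(D) = 6*(√2 + D) = 6*(D + √2) = 6*D + 6*√2)
l(G(2))*F(3) = (6*6 + 6*√2)*(4*3) = (36 + 6*√2)*12 = 432 + 72*√2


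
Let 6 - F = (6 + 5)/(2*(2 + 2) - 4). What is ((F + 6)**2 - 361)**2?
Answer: 19421649/256 ≈ 75866.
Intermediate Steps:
F = 13/4 (F = 6 - (6 + 5)/(2*(2 + 2) - 4) = 6 - 11/(2*4 - 4) = 6 - 11/(8 - 4) = 6 - 11/4 = 13/4 ≈ 3.2500)
((F + 6)**2 - 361)**2 = ((13/4 + 6)**2 - 361)**2 = ((37/4)**2 - 361)**2 = (1369/16 - 361)**2 = (-4407/16)**2 = 19421649/256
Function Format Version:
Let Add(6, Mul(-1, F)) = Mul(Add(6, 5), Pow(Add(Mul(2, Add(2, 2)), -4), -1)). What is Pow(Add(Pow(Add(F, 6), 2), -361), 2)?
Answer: Rational(19421649, 256) ≈ 75866.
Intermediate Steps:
F = Rational(13, 4) (F = Add(6, Mul(-1, Mul(Add(6, 5), Pow(Add(Mul(2, Add(2, 2)), -4), -1)))) = Add(6, Mul(-1, Mul(11, Pow(Add(Mul(2, 4), -4), -1)))) = Add(6, Mul(-1, Mul(11, Pow(Add(8, -4), -1)))) = Add(6, Mul(-1, Mul(11, Pow(4, -1)))) = Add(6, Mul(-1, Mul(11, Rational(1, 4)))) = Add(6, Mul(-1, Rational(11, 4))) = Add(6, Rational(-11, 4)) = Rational(13, 4) ≈ 3.2500)
Pow(Add(Pow(Add(F, 6), 2), -361), 2) = Pow(Add(Pow(Add(Rational(13, 4), 6), 2), -361), 2) = Pow(Add(Pow(Rational(37, 4), 2), -361), 2) = Pow(Add(Rational(1369, 16), -361), 2) = Pow(Rational(-4407, 16), 2) = Rational(19421649, 256)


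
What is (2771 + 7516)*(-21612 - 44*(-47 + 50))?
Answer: -223680528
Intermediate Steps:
(2771 + 7516)*(-21612 - 44*(-47 + 50)) = 10287*(-21612 - 44*3) = 10287*(-21612 - 132) = 10287*(-21744) = -223680528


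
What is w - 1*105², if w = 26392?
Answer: 15367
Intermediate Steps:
w - 1*105² = 26392 - 1*105² = 26392 - 1*11025 = 26392 - 11025 = 15367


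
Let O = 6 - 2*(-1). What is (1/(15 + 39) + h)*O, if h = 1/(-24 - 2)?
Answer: -56/351 ≈ -0.15954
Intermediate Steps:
O = 8 (O = 6 + 2 = 8)
h = -1/26 (h = 1/(-26) = -1/26 ≈ -0.038462)
(1/(15 + 39) + h)*O = (1/(15 + 39) - 1/26)*8 = (1/54 - 1/26)*8 = -7/351*8 = -56/351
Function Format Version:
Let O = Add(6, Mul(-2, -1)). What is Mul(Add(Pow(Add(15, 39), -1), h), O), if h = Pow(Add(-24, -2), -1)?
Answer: Rational(-56, 351) ≈ -0.15954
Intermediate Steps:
O = 8 (O = Add(6, 2) = 8)
h = Rational(-1, 26) (h = Pow(-26, -1) = Rational(-1, 26) ≈ -0.038462)
Mul(Add(Pow(Add(15, 39), -1), h), O) = Mul(Add(Pow(Add(15, 39), -1), Rational(-1, 26)), 8) = Mul(Add(Pow(54, -1), Rational(-1, 26)), 8) = Mul(Add(Rational(1, 54), Rational(-1, 26)), 8) = Mul(Rational(-7, 351), 8) = Rational(-56, 351)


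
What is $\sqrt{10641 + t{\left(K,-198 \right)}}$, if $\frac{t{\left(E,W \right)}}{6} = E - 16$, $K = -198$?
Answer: $\sqrt{9357} \approx 96.732$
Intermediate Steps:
$t{\left(E,W \right)} = -96 + 6 E$ ($t{\left(E,W \right)} = 6 \left(E - 16\right) = 6 \left(-16 + E\right) = -96 + 6 E$)
$\sqrt{10641 + t{\left(K,-198 \right)}} = \sqrt{10641 + \left(-96 + 6 \left(-198\right)\right)} = \sqrt{10641 - 1284} = \sqrt{9357}$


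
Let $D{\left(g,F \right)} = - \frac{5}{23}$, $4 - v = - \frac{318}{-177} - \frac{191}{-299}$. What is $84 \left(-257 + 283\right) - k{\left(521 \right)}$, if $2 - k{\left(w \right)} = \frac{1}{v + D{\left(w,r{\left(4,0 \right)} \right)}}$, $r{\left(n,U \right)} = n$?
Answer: $\frac{51875053}{23766} \approx 2182.7$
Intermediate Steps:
$v = \frac{27601}{17641}$ ($v = 4 - \left(- \frac{318}{-177} - \frac{191}{-299}\right) = 4 - \left(\left(-318\right) \left(- \frac{1}{177}\right) - - \frac{191}{299}\right) = 4 - \left(\frac{106}{59} + \frac{191}{299}\right) = 4 - \frac{42963}{17641} = \frac{27601}{17641} \approx 1.5646$)
$D{\left(g,F \right)} = - \frac{5}{23}$ ($D{\left(g,F \right)} = \left(-5\right) \frac{1}{23} = - \frac{5}{23}$)
$k{\left(w \right)} = \frac{29891}{23766}$ ($k{\left(w \right)} = 2 - \frac{1}{\frac{27601}{17641} - \frac{5}{23}} = 2 - \frac{1}{\frac{23766}{17641}} = 2 - \frac{17641}{23766} = \frac{29891}{23766}$)
$84 \left(-257 + 283\right) - k{\left(521 \right)} = 84 \left(-257 + 283\right) - \frac{29891}{23766} = 84 \cdot 26 - \frac{29891}{23766} = 2184 - \frac{29891}{23766} = \frac{51875053}{23766}$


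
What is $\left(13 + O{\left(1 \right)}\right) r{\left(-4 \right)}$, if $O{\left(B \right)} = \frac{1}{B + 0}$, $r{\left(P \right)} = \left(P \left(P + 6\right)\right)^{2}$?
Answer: $896$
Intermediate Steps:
$r{\left(P \right)} = P^{2} \left(6 + P\right)^{2}$ ($r{\left(P \right)} = \left(P \left(6 + P\right)\right)^{2} = P^{2} \left(6 + P\right)^{2}$)
$O{\left(B \right)} = \frac{1}{B}$
$\left(13 + O{\left(1 \right)}\right) r{\left(-4 \right)} = \left(13 + 1^{-1}\right) \left(-4\right)^{2} \left(6 - 4\right)^{2} = \left(13 + 1\right) 16 \cdot 2^{2} = 14 \cdot 16 \cdot 4 = 14 \cdot 64 = 896$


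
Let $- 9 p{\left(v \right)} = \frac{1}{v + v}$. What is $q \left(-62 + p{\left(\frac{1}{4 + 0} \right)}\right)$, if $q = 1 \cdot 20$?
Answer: $- \frac{11200}{9} \approx -1244.4$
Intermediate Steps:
$q = 20$
$p{\left(v \right)} = - \frac{1}{18 v}$ ($p{\left(v \right)} = - \frac{1}{9 \left(v + v\right)} = - \frac{1}{9 \cdot 2 v} = - \frac{\frac{1}{2} \frac{1}{v}}{9} = - \frac{1}{18 v}$)
$q \left(-62 + p{\left(\frac{1}{4 + 0} \right)}\right) = 20 \left(-62 - \frac{1}{18 \frac{1}{4 + 0}}\right) = 20 \left(-62 - \frac{1}{18 \cdot \frac{1}{4}}\right) = 20 \left(-62 - \frac{\frac{1}{\frac{1}{4}}}{18}\right) = 20 \left(-62 - \frac{2}{9}\right) = 20 \left(- \frac{560}{9}\right) = - \frac{11200}{9}$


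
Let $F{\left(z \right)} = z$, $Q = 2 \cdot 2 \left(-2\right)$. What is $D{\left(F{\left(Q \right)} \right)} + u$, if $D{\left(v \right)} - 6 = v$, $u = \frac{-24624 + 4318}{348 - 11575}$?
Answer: $- \frac{2148}{11227} \approx -0.19132$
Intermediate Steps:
$Q = -8$ ($Q = 4 \left(-2\right) = -8$)
$u = \frac{20306}{11227}$ ($u = - \frac{20306}{-11227} = \left(-20306\right) \left(- \frac{1}{11227}\right) = \frac{20306}{11227} \approx 1.8087$)
$D{\left(v \right)} = 6 + v$
$D{\left(F{\left(Q \right)} \right)} + u = \left(6 - 8\right) + \frac{20306}{11227} = -2 + \frac{20306}{11227} = - \frac{2148}{11227}$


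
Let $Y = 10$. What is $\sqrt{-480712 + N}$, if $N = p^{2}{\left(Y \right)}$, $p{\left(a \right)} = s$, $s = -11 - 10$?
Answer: $i \sqrt{480271} \approx 693.02 i$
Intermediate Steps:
$s = -21$
$p{\left(a \right)} = -21$
$N = 441$ ($N = \left(-21\right)^{2} = 441$)
$\sqrt{-480712 + N} = \sqrt{-480712 + 441} = \sqrt{-480271} = i \sqrt{480271}$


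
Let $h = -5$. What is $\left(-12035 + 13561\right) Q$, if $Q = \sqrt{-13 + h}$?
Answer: $4578 i \sqrt{2} \approx 6474.3 i$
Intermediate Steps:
$Q = 3 i \sqrt{2}$ ($Q = \sqrt{-13 - 5} = \sqrt{-18} = 3 i \sqrt{2} \approx 4.2426 i$)
$\left(-12035 + 13561\right) Q = \left(-12035 + 13561\right) 3 i \sqrt{2} = 1526 \cdot 3 i \sqrt{2} = 4578 i \sqrt{2}$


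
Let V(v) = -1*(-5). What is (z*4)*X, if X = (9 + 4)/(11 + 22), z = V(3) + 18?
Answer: 1196/33 ≈ 36.242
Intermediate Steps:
V(v) = 5
z = 23 (z = 5 + 18 = 23)
X = 13/33 ≈ 0.39394
(z*4)*X = (23*4)*(13/33) = 92*(13/33) = 1196/33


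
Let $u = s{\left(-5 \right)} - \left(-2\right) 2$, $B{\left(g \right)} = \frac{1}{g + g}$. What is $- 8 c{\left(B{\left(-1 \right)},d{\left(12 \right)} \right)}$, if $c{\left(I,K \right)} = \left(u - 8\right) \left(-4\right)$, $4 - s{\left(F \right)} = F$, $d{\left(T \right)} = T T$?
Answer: $160$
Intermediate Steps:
$d{\left(T \right)} = T^{2}$
$s{\left(F \right)} = 4 - F$
$B{\left(g \right)} = \frac{1}{2 g}$
$u = 13$ ($u = \left(4 - -5\right) - \left(-2\right) 2 = \left(4 + 5\right) - -4 = 9 + 4 = 13$)
$c{\left(I,K \right)} = -20$ ($c{\left(I,K \right)} = \left(13 - 8\right) \left(-4\right) = 5 \left(-4\right) = -20$)
$- 8 c{\left(B{\left(-1 \right)},d{\left(12 \right)} \right)} = \left(-8\right) \left(-20\right) = 160$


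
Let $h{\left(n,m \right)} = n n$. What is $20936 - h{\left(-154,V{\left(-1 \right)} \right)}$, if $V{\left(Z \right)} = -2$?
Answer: $-2780$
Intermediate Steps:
$h{\left(n,m \right)} = n^{2}$
$20936 - h{\left(-154,V{\left(-1 \right)} \right)} = 20936 - \left(-154\right)^{2} = 20936 - 23716 = -2780$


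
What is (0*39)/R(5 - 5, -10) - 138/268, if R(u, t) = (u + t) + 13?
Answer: -69/134 ≈ -0.51493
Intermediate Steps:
R(u, t) = 13 + t + u (R(u, t) = (t + u) + 13 = 13 + t + u)
(0*39)/R(5 - 5, -10) - 138/268 = (0*39)/(13 - 10 + (5 - 5)) - 138/268 = 0/(13 - 10 + 0) - 138*1/268 = 0/3 - 69/134 = 0*(⅓) - 69/134 = 0 - 69/134 = -69/134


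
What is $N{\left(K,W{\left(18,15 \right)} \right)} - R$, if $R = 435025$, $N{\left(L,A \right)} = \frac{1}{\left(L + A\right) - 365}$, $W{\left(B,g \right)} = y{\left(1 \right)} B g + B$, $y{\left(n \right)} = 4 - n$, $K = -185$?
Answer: $- \frac{120936949}{278} \approx -4.3503 \cdot 10^{5}$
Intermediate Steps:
$W{\left(B,g \right)} = B + 3 B g$ ($W{\left(B,g \right)} = \left(4 - 1\right) B g + B = 3 B g + B = B + 3 B g$)
$N{\left(L,A \right)} = \frac{1}{-365 + A + L}$ ($N{\left(L,A \right)} = \frac{1}{\left(A + L\right) - 365} = \frac{1}{-365 + A + L}$)
$N{\left(K,W{\left(18,15 \right)} \right)} - R = \frac{1}{-365 + 18 \left(1 + 3 \cdot 15\right) - 185} - 435025 = \frac{1}{-365 + 18 \left(1 + 45\right) - 185} - 435025 = \frac{1}{-365 + 18 \cdot 46 - 185} - 435025 = \frac{1}{-365 + 828 - 185} - 435025 = \frac{1}{278} - 435025 = - \frac{120936949}{278}$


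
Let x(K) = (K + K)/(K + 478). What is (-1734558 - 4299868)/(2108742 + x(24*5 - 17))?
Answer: -1753000753/612589654 ≈ -2.8616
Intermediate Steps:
x(K) = 2*K/(478 + K) (x(K) = (2*K)/(478 + K) = 2*K/(478 + K))
(-1734558 - 4299868)/(2108742 + x(24*5 - 17)) = (-1734558 - 4299868)/(2108742 + 2*(24*5 - 17)/(478 + (24*5 - 17))) = -6034426/(2108742 + 2*(120 - 17)/(478 + (120 - 17))) = -6034426/(2108742 + 2*103/(478 + 103)) = -6034426/(2108742 + 2*103/581) = -6034426/(2108742 + 2*103*(1/581)) = -6034426/(2108742 + 206/581) = -6034426/1225179308/581 = -6034426*581/1225179308 = -1753000753/612589654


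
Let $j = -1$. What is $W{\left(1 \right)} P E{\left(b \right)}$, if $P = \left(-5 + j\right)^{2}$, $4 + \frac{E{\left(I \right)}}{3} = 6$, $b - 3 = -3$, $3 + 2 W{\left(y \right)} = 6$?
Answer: $324$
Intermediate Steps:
$W{\left(y \right)} = \frac{3}{2}$ ($W{\left(y \right)} = - \frac{3}{2} + \frac{1}{2} \cdot 6 = - \frac{3}{2} + 3 = \frac{3}{2}$)
$b = 0$ ($b = 3 - 3 = 0$)
$E{\left(I \right)} = 6$ ($E{\left(I \right)} = -12 + 3 \cdot 6 = -12 + 18 = 6$)
$P = 36$ ($P = \left(-5 - 1\right)^{2} = \left(-6\right)^{2} = 36$)
$W{\left(1 \right)} P E{\left(b \right)} = \frac{3}{2} \cdot 36 \cdot 6 = 54 \cdot 6 = 324$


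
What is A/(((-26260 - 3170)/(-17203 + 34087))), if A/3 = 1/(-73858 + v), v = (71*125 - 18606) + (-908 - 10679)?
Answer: 469/25935460 ≈ 1.8083e-5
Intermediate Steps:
v = -21318 (v = (8875 - 18606) - 11587 = -9731 - 11587 = -21318)
A = -3/95176 (A = 3/(-73858 - 21318) = 3/(-95176) = 3*(-1/95176) = -3/95176 ≈ -3.1521e-5)
A/(((-26260 - 3170)/(-17203 + 34087))) = -3*(-17203 + 34087)/(-26260 - 3170)/95176 = -3/(95176*((-29430/16884))) = -3/(95176*((-29430*1/16884))) = -3/(95176*(-1635/938)) = -3/95176*(-938/1635) = 469/25935460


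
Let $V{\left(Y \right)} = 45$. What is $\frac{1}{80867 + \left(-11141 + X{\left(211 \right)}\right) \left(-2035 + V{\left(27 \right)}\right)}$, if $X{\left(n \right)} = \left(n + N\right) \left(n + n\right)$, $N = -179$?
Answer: $- \frac{1}{4621503} \approx -2.1638 \cdot 10^{-7}$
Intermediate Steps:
$X{\left(n \right)} = 2 n \left(-179 + n\right)$ ($X{\left(n \right)} = \left(n - 179\right) \left(n + n\right) = \left(-179 + n\right) 2 n = 2 n \left(-179 + n\right)$)
$\frac{1}{80867 + \left(-11141 + X{\left(211 \right)}\right) \left(-2035 + V{\left(27 \right)}\right)} = \frac{1}{80867 + \left(-11141 + 2 \cdot 211 \left(-179 + 211\right)\right) \left(-2035 + 45\right)} = \frac{1}{80867 + \left(-11141 + 2 \cdot 211 \cdot 32\right) \left(-1990\right)} = \frac{1}{80867 + \left(-11141 + 13504\right) \left(-1990\right)} = \frac{1}{80867 + 2363 \left(-1990\right)} = \frac{1}{80867 - 4702370} = \frac{1}{-4621503} = - \frac{1}{4621503}$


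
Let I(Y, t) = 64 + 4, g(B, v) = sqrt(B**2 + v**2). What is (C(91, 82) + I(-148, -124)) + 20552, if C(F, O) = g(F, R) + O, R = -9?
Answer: 20702 + sqrt(8362) ≈ 20793.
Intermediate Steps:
I(Y, t) = 68
C(F, O) = O + sqrt(81 + F**2) (C(F, O) = sqrt(F**2 + (-9)**2) + O = sqrt(F**2 + 81) + O = sqrt(81 + F**2) + O = O + sqrt(81 + F**2))
(C(91, 82) + I(-148, -124)) + 20552 = ((82 + sqrt(81 + 91**2)) + 68) + 20552 = ((82 + sqrt(81 + 8281)) + 68) + 20552 = ((82 + sqrt(8362)) + 68) + 20552 = (150 + sqrt(8362)) + 20552 = 20702 + sqrt(8362)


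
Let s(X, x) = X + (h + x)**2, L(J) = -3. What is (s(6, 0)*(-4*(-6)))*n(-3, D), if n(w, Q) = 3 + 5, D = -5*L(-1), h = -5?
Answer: 5952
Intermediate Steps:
D = 15 (D = -5*(-3) = 15)
s(X, x) = X + (-5 + x)**2
n(w, Q) = 8
(s(6, 0)*(-4*(-6)))*n(-3, D) = ((6 + (-5 + 0)**2)*(-4*(-6)))*8 = ((6 + (-5)**2)*24)*8 = ((6 + 25)*24)*8 = (31*24)*8 = 744*8 = 5952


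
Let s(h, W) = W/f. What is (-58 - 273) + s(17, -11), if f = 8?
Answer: -2659/8 ≈ -332.38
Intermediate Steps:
s(h, W) = W/8
(-58 - 273) + s(17, -11) = (-58 - 273) + (⅛)*(-11) = -331 - 11/8 = -2659/8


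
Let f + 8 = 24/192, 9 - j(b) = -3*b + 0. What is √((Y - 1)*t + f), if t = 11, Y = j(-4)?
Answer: I*√830/4 ≈ 7.2024*I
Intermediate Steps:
j(b) = 9 + 3*b (j(b) = 9 - (-3*b + 0) = 9 - (-3)*b = 9 + 3*b)
Y = -3 (Y = 9 + 3*(-4) = 9 - 12 = -3)
f = -63/8 (f = -8 + 24/192 = -8 + 24*(1/192) = -8 + ⅛ = -63/8 ≈ -7.8750)
√((Y - 1)*t + f) = √((-3 - 1)*11 - 63/8) = √(-4*11 - 63/8) = √(-44 - 63/8) = √(-415/8) = I*√830/4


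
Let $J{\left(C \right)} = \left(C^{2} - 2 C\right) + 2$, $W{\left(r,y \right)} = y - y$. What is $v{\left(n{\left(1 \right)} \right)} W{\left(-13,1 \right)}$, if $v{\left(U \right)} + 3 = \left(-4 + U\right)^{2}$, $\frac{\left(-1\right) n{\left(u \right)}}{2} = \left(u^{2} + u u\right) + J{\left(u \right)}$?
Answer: $0$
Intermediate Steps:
$W{\left(r,y \right)} = 0$
$J{\left(C \right)} = 2 + C^{2} - 2 C$
$n{\left(u \right)} = -4 - 6 u^{2} + 4 u$ ($n{\left(u \right)} = - 2 \left(\left(u^{2} + u u\right) + \left(2 + u^{2} - 2 u\right)\right) = - 2 \left(\left(u^{2} + u^{2}\right) + \left(2 + u^{2} - 2 u\right)\right) = - 2 \left(2 u^{2} + \left(2 + u^{2} - 2 u\right)\right) = - 2 \left(2 - 2 u + 3 u^{2}\right) = -4 - 6 u^{2} + 4 u$)
$v{\left(U \right)} = -3 + \left(-4 + U\right)^{2}$
$v{\left(n{\left(1 \right)} \right)} W{\left(-13,1 \right)} = \left(-3 + \left(-4 - 6\right)^{2}\right) 0 = \left(-3 + \left(-10\right)^{2}\right) 0 = \left(-3 + 100\right) 0 = 97 \cdot 0 = 0$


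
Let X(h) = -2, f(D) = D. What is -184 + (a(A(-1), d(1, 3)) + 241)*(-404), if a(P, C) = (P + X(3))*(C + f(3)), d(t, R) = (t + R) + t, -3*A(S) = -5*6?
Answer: -123404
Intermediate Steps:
A(S) = 10 (A(S) = -(-5)*6/3 = -1/3*(-30) = 10)
d(t, R) = R + 2*t (d(t, R) = (R + t) + t = R + 2*t)
a(P, C) = (-2 + P)*(3 + C) (a(P, C) = (P - 2)*(C + 3) = (-2 + P)*(3 + C))
-184 + (a(A(-1), d(1, 3)) + 241)*(-404) = -184 + ((-6 - 2*(3 + 2*1) + 3*10 + (3 + 2*1)*10) + 241)*(-404) = -184 + ((-6 - 2*(3 + 2) + 30 + (3 + 2)*10) + 241)*(-404) = -184 + ((-6 - 2*5 + 30 + 5*10) + 241)*(-404) = -184 + ((-6 - 10 + 30 + 50) + 241)*(-404) = -184 + (64 + 241)*(-404) = -184 + 305*(-404) = -184 - 123220 = -123404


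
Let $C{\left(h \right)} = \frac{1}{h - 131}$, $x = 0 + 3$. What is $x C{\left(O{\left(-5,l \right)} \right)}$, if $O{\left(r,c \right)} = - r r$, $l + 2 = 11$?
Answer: $- \frac{1}{52} \approx -0.019231$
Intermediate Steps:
$l = 9$ ($l = -2 + 11 = 9$)
$x = 3$
$O{\left(r,c \right)} = - r^{2}$
$C{\left(h \right)} = \frac{1}{-131 + h}$
$x C{\left(O{\left(-5,l \right)} \right)} = \frac{3}{-131 - \left(-5\right)^{2}} = \frac{3}{-131 - 25} = \frac{3}{-156} = 3 \left(- \frac{1}{156}\right) = - \frac{1}{52}$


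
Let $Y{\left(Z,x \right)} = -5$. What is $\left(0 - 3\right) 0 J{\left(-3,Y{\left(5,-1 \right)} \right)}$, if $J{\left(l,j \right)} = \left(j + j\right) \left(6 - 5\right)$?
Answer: $0$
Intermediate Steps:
$J{\left(l,j \right)} = 2 j$ ($J{\left(l,j \right)} = 2 j 1 = 2 j$)
$\left(0 - 3\right) 0 J{\left(-3,Y{\left(5,-1 \right)} \right)} = \left(0 - 3\right) 0 \cdot 2 \left(-5\right) = \left(0 - 3\right) 0 \left(-10\right) = \left(-3\right) 0 \left(-10\right) = 0 \left(-10\right) = 0$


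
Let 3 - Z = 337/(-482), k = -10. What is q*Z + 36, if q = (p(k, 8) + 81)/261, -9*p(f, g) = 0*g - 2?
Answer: 42063221/1132218 ≈ 37.151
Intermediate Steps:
p(f, g) = 2/9 (p(f, g) = -(0*g - 2)/9 = -(0 - 2)/9 = -⅑*(-2) = 2/9)
Z = 1783/482 (Z = 3 - 337/(-482) = 3 - 337*(-1)/482 = 3 - 1*(-337/482) = 3 + 337/482 = 1783/482 ≈ 3.6992)
q = 731/2349 (q = (2/9 + 81)/261 = (731/9)*(1/261) = 731/2349 ≈ 0.31120)
q*Z + 36 = (731/2349)*(1783/482) + 36 = 1303373/1132218 + 36 = 42063221/1132218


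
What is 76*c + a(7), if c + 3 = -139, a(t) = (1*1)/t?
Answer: -75543/7 ≈ -10792.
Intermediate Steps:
a(t) = 1/t
c = -142 (c = -3 - 139 = -142)
76*c + a(7) = 76*(-142) + 1/7 = -10792 + 1/7 = -75543/7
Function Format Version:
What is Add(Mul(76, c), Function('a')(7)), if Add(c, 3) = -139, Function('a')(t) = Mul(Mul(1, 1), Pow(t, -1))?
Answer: Rational(-75543, 7) ≈ -10792.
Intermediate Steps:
Function('a')(t) = Pow(t, -1) (Function('a')(t) = Mul(1, Pow(t, -1)) = Pow(t, -1))
c = -142 (c = Add(-3, -139) = -142)
Add(Mul(76, c), Function('a')(7)) = Add(Mul(76, -142), Pow(7, -1)) = Add(-10792, Rational(1, 7)) = Rational(-75543, 7)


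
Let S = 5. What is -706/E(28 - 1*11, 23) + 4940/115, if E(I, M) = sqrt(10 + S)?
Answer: 988/23 - 706*sqrt(15)/15 ≈ -139.33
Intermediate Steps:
E(I, M) = sqrt(15) (E(I, M) = sqrt(10 + 5) = sqrt(15))
-706/E(28 - 1*11, 23) + 4940/115 = -706*sqrt(15)/15 + 4940/115 = -706*sqrt(15)/15 + 4940*(1/115) = -706*sqrt(15)/15 + 988/23 = 988/23 - 706*sqrt(15)/15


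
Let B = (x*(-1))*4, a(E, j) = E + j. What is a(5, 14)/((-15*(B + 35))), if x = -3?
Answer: -19/705 ≈ -0.026950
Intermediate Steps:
B = 12 (B = -3*(-1)*4 = 3*4 = 12)
a(5, 14)/((-15*(B + 35))) = (5 + 14)/((-15*(12 + 35))) = 19/((-15*47)) = 19/(-705) = 19*(-1/705) = -19/705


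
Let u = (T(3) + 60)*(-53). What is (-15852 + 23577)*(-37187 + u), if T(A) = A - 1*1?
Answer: -312653925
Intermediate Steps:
T(A) = -1 + A (T(A) = A - 1 = -1 + A)
u = -3286 (u = ((-1 + 3) + 60)*(-53) = (2 + 60)*(-53) = 62*(-53) = -3286)
(-15852 + 23577)*(-37187 + u) = (-15852 + 23577)*(-37187 - 3286) = 7725*(-40473) = -312653925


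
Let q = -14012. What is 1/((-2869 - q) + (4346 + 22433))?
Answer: 1/37922 ≈ 2.6370e-5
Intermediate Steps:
1/((-2869 - q) + (4346 + 22433)) = 1/((-2869 - 1*(-14012)) + (4346 + 22433)) = 1/((-2869 + 14012) + 26779) = 1/(11143 + 26779) = 1/37922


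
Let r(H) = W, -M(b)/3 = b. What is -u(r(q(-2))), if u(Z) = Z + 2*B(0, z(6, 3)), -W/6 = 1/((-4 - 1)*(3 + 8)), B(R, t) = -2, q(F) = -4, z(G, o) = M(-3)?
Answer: 214/55 ≈ 3.8909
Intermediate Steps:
M(b) = -3*b
z(G, o) = 9 (z(G, o) = -3*(-3) = 9)
W = 6/55 (W = -6*1/((-4 - 1)*(3 + 8)) = -6/((-5*11)) = -6/(-55) = -6*(-1/55) = 6/55 ≈ 0.10909)
r(H) = 6/55
u(Z) = -4 + Z (u(Z) = Z + 2*(-2) = Z - 4 = -4 + Z)
-u(r(q(-2))) = -(-4 + 6/55) = -1*(-214/55) = 214/55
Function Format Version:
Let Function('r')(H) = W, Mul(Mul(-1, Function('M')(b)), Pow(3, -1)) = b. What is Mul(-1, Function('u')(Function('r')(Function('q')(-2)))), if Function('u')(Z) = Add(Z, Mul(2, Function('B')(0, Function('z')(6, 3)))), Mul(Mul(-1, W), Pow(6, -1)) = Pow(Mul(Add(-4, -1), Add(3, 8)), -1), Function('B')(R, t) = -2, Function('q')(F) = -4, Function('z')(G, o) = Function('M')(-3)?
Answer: Rational(214, 55) ≈ 3.8909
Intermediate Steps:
Function('M')(b) = Mul(-3, b)
Function('z')(G, o) = 9 (Function('z')(G, o) = Mul(-3, -3) = 9)
W = Rational(6, 55) (W = Mul(-6, Pow(Mul(Add(-4, -1), Add(3, 8)), -1)) = Mul(-6, Pow(Mul(-5, 11), -1)) = Mul(-6, Pow(-55, -1)) = Mul(-6, Rational(-1, 55)) = Rational(6, 55) ≈ 0.10909)
Function('r')(H) = Rational(6, 55)
Function('u')(Z) = Add(-4, Z) (Function('u')(Z) = Add(Z, Mul(2, -2)) = Add(Z, -4) = Add(-4, Z))
Mul(-1, Function('u')(Function('r')(Function('q')(-2)))) = Mul(-1, Add(-4, Rational(6, 55))) = Mul(-1, Rational(-214, 55)) = Rational(214, 55)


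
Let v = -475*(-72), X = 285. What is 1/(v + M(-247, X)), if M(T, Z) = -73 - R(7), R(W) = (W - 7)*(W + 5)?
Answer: 1/34127 ≈ 2.9302e-5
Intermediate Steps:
R(W) = (-7 + W)*(5 + W)
v = 34200
M(T, Z) = -73 (M(T, Z) = -73 - (-35 + 7**2 - 2*7) = -73 - (-35 + 49 - 14) = -73 - 1*0 = -73 + 0 = -73)
1/(v + M(-247, X)) = 1/(34200 - 73) = 1/34127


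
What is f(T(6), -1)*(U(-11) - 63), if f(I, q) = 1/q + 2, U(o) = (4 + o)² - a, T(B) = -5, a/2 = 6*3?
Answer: -50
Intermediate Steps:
a = 36 (a = 2*(6*3) = 2*18 = 36)
U(o) = -36 + (4 + o)² (U(o) = (4 + o)² - 1*36 = (4 + o)² - 36 = -36 + (4 + o)²)
f(I, q) = 2 + 1/q
f(T(6), -1)*(U(-11) - 63) = (2 + 1/(-1))*((-36 + (4 - 11)²) - 63) = (2 - 1)*((-36 + (-7)²) - 63) = 1*((-36 + 49) - 63) = 1*(13 - 63) = 1*(-50) = -50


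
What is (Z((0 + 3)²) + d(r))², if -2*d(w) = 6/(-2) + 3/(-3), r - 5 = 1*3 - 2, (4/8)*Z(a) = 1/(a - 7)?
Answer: 9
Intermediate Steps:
Z(a) = 2/(-7 + a) (Z(a) = 2/(a - 7) = 2/(-7 + a))
r = 6 (r = 5 + (1*3 - 2) = 5 + (3 - 2) = 5 + 1 = 6)
d(w) = 2 (d(w) = -(6/(-2) + 3/(-3))/2 = -(6*(-½) + 3*(-⅓))/2 = -(-3 - 1)/2 = -½*(-4) = 2)
(Z((0 + 3)²) + d(r))² = (2/(-7 + (0 + 3)²) + 2)² = (2/(-7 + 3²) + 2)² = (2/(-7 + 9) + 2)² = (2/2 + 2)² = (2*(½) + 2)² = (1 + 2)² = 3² = 9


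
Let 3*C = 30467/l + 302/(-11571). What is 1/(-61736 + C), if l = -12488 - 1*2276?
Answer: -512502732/31640225655137 ≈ -1.6198e-5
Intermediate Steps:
l = -14764 (l = -12488 - 2276 = -14764)
C = -356992385/512502732 (C = (30467/(-14764) + 302/(-11571))/3 = (30467*(-1/14764) + 302*(-1/11571))/3 = (-30467/14764 - 302/11571)/3 = (⅓)*(-356992385/170834244) = -356992385/512502732 ≈ -0.69657)
1/(-61736 + C) = 1/(-61736 - 356992385/512502732) = 1/(-31640225655137/512502732) = -512502732/31640225655137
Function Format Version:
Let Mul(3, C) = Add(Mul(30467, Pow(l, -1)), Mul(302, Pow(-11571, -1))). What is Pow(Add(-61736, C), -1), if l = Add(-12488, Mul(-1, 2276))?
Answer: Rational(-512502732, 31640225655137) ≈ -1.6198e-5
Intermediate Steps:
l = -14764 (l = Add(-12488, -2276) = -14764)
C = Rational(-356992385, 512502732) (C = Mul(Rational(1, 3), Add(Mul(30467, Pow(-14764, -1)), Mul(302, Pow(-11571, -1)))) = Mul(Rational(1, 3), Add(Mul(30467, Rational(-1, 14764)), Mul(302, Rational(-1, 11571)))) = Mul(Rational(1, 3), Add(Rational(-30467, 14764), Rational(-302, 11571))) = Mul(Rational(1, 3), Rational(-356992385, 170834244)) = Rational(-356992385, 512502732) ≈ -0.69657)
Pow(Add(-61736, C), -1) = Pow(Add(-61736, Rational(-356992385, 512502732)), -1) = Pow(Rational(-31640225655137, 512502732), -1) = Rational(-512502732, 31640225655137)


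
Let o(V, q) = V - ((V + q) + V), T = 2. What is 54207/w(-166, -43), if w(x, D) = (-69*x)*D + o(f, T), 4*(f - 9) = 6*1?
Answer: -108414/985069 ≈ -0.11006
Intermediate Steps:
f = 21/2 (f = 9 + (6*1)/4 = 9 + (¼)*6 = 9 + 3/2 = 21/2 ≈ 10.500)
o(V, q) = -V - q (o(V, q) = V - (q + 2*V) = V + (-q - 2*V) = -V - q)
w(x, D) = -25/2 - 69*D*x (w(x, D) = (-69*x)*D + (-1*21/2 - 1*2) = -69*D*x + (-21/2 - 2) = -69*D*x - 25/2 = -25/2 - 69*D*x)
54207/w(-166, -43) = 54207/(-25/2 - 69*(-43)*(-166)) = 54207/(-25/2 - 492522) = 54207/(-985069/2) = 54207*(-2/985069) = -108414/985069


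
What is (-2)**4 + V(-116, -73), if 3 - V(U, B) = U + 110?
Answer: 25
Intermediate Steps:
V(U, B) = -107 - U (V(U, B) = 3 - (U + 110) = 3 - (110 + U) = 3 + (-110 - U) = -107 - U)
(-2)**4 + V(-116, -73) = (-2)**4 + (-107 - 1*(-116)) = 16 + (-107 + 116) = 16 + 9 = 25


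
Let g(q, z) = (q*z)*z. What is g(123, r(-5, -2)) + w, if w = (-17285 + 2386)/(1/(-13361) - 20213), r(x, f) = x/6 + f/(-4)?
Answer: 11669898271/810197682 ≈ 14.404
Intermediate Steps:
r(x, f) = -f/4 + x/6 (r(x, f) = x*(⅙) + f*(-¼) = x/6 - f/4 = -f/4 + x/6)
w = 199065539/270065894 (w = -14899/(-1/13361 - 20213) = -14899/(-270065894/13361) = -14899*(-13361/270065894) = 199065539/270065894 ≈ 0.73710)
g(q, z) = q*z²
g(123, r(-5, -2)) + w = 123*(-¼*(-2) + (⅙)*(-5))² + 199065539/270065894 = 123*(½ - ⅚)² + 199065539/270065894 = 123*(-⅓)² + 199065539/270065894 = 123*(⅑) + 199065539/270065894 = 41/3 + 199065539/270065894 = 11669898271/810197682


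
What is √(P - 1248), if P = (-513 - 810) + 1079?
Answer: 2*I*√373 ≈ 38.626*I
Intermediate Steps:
P = -244 (P = -1323 + 1079 = -244)
√(P - 1248) = √(-244 - 1248) = √(-1492) = 2*I*√373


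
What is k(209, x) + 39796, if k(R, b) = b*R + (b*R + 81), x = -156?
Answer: -25331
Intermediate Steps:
k(R, b) = 81 + 2*R*b (k(R, b) = R*b + (R*b + 81) = R*b + (81 + R*b) = 81 + 2*R*b)
k(209, x) + 39796 = (81 + 2*209*(-156)) + 39796 = (81 - 65208) + 39796 = -65127 + 39796 = -25331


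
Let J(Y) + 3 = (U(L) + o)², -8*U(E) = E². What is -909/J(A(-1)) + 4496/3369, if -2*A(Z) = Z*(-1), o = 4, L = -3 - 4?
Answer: -195558832/326793 ≈ -598.42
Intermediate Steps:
L = -7
U(E) = -E²/8
A(Z) = Z/2 (A(Z) = -Z*(-1)/2 = -(-1)*Z/2 = Z/2)
J(Y) = 97/64 (J(Y) = -3 + (-⅛*(-7)² + 4)² = -3 + (-⅛*49 + 4)² = -3 + (-49/8 + 4)² = -3 + (-17/8)² = -3 + 289/64 = 97/64)
-909/J(A(-1)) + 4496/3369 = -909/97/64 + 4496/3369 = -909*64/97 + 4496*(1/3369) = -58176/97 + 4496/3369 = -195558832/326793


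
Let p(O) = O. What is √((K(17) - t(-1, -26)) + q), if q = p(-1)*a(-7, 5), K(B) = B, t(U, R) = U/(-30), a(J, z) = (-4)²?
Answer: √870/30 ≈ 0.98319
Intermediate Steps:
a(J, z) = 16
t(U, R) = -U/30 (t(U, R) = U*(-1/30) = -U/30)
q = -16 (q = -1*16 = -16)
√((K(17) - t(-1, -26)) + q) = √((17 - (-1)*(-1)/30) - 16) = √((17 - 1*1/30) - 16) = √((17 - 1/30) - 16) = √(509/30 - 16) = √(29/30) = √870/30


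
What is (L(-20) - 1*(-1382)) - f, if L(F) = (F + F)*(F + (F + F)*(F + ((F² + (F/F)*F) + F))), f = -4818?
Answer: 551000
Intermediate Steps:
L(F) = 2*F*(F + 2*F*(F² + 3*F)) (L(F) = (2*F)*(F + (2*F)*(F + ((F² + 1*F) + F))) = (2*F)*(F + (2*F)*(F + ((F² + F) + F))) = (2*F)*(F + (2*F)*(F + ((F + F²) + F))) = (2*F)*(F + (2*F)*(F + (F² + 2*F))) = (2*F)*(F + (2*F)*(F² + 3*F)) = (2*F)*(F + 2*F*(F² + 3*F)) = 2*F*(F + 2*F*(F² + 3*F)))
(L(-20) - 1*(-1382)) - f = ((-20)²*(2 + 4*(-20)² + 12*(-20)) - 1*(-1382)) - 1*(-4818) = (400*(2 + 4*400 - 240) + 1382) + 4818 = (400*(2 + 1600 - 240) + 1382) + 4818 = (400*1362 + 1382) + 4818 = (544800 + 1382) + 4818 = 546182 + 4818 = 551000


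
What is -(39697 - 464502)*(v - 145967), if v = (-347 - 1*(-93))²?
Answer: -34600792055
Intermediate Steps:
v = 64516 (v = (-347 + 93)² = (-254)² = 64516)
-(39697 - 464502)*(v - 145967) = -(39697 - 464502)*(64516 - 145967) = -(-424805)*(-81451) = -1*34600792055 = -34600792055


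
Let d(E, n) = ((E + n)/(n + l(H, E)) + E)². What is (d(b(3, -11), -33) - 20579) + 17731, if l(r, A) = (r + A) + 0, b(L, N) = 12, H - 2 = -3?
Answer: -1297207/484 ≈ -2680.2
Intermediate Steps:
H = -1 (H = 2 - 3 = -1)
l(r, A) = A + r (l(r, A) = (A + r) + 0 = A + r)
d(E, n) = (E + (E + n)/(-1 + E + n))² (d(E, n) = ((E + n)/(n + (E - 1)) + E)² = ((E + n)/(n + (-1 + E)) + E)² = ((E + n)/(-1 + E + n) + E)² = (E + (E + n)/(-1 + E + n))²)
(d(b(3, -11), -33) - 20579) + 17731 = ((-33 + 12² + 12*(-33))²/(-1 + 12 - 33)² - 20579) + 17731 = ((-33 + 144 - 396)²/(-22)² - 20579) + 17731 = ((1/484)*(-285)² - 20579) + 17731 = ((1/484)*81225 - 20579) + 17731 = (81225/484 - 20579) + 17731 = -9879011/484 + 17731 = -1297207/484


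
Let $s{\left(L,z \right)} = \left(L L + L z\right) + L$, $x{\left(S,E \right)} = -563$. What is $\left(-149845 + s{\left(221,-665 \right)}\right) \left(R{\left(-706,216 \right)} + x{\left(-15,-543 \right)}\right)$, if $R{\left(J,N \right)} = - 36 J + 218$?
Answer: $-6211290108$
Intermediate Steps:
$s{\left(L,z \right)} = L + L^{2} + L z$ ($s{\left(L,z \right)} = \left(L^{2} + L z\right) + L = L + L^{2} + L z$)
$R{\left(J,N \right)} = 218 - 36 J$
$\left(-149845 + s{\left(221,-665 \right)}\right) \left(R{\left(-706,216 \right)} + x{\left(-15,-543 \right)}\right) = \left(-149845 + 221 \left(1 + 221 - 665\right)\right) \left(\left(218 - -25416\right) - 563\right) = \left(-149845 + 221 \left(-443\right)\right) \left(\left(218 + 25416\right) - 563\right) = \left(-149845 - 97903\right) \left(25634 - 563\right) = \left(-247748\right) 25071 = -6211290108$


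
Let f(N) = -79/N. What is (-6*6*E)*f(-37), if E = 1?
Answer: -2844/37 ≈ -76.865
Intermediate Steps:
(-6*6*E)*f(-37) = (-6*6*1)*(-79/(-37)) = (-36)*(-79*(-1/37)) = -6*6*(79/37) = -36*79/37 = -2844/37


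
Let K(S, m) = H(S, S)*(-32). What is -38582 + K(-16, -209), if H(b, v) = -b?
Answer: -39094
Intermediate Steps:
K(S, m) = 32*S (K(S, m) = -S*(-32) = 32*S)
-38582 + K(-16, -209) = -38582 + 32*(-16) = -38582 - 512 = -39094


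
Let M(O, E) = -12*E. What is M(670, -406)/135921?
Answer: 1624/45307 ≈ 0.035844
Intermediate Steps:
M(670, -406)/135921 = -12*(-406)/135921 = 4872*(1/135921) = 1624/45307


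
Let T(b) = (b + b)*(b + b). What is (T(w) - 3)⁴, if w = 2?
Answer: 28561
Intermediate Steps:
T(b) = 4*b² (T(b) = (2*b)*(2*b) = 4*b²)
(T(w) - 3)⁴ = (4*2² - 3)⁴ = (4*4 - 3)⁴ = (16 - 3)⁴ = 13⁴ = 28561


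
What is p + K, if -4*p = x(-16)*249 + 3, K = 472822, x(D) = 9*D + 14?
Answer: 1923655/4 ≈ 4.8091e+5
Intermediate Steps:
x(D) = 14 + 9*D
p = 32367/4 (p = -((14 + 9*(-16))*249 + 3)/4 = -((14 - 144)*249 + 3)/4 = -(-130*249 + 3)/4 = -(-32370 + 3)/4 = -1/4*(-32367) = 32367/4 ≈ 8091.8)
p + K = 32367/4 + 472822 = 1923655/4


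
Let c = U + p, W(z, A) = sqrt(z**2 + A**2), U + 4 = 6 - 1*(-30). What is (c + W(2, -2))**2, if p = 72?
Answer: 10824 + 416*sqrt(2) ≈ 11412.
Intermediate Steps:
U = 32 (U = -4 + (6 - 1*(-30)) = -4 + (6 + 30) = -4 + 36 = 32)
W(z, A) = sqrt(A**2 + z**2)
c = 104 (c = 32 + 72 = 104)
(c + W(2, -2))**2 = (104 + sqrt((-2)**2 + 2**2))**2 = (104 + sqrt(4 + 4))**2 = (104 + sqrt(8))**2 = (104 + 2*sqrt(2))**2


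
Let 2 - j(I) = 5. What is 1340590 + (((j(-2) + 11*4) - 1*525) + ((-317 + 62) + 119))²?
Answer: 1724990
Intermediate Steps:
j(I) = -3 (j(I) = 2 - 1*5 = 2 - 5 = -3)
1340590 + (((j(-2) + 11*4) - 1*525) + ((-317 + 62) + 119))² = 1340590 + (((-3 + 11*4) - 1*525) + ((-317 + 62) + 119))² = 1340590 + (((-3 + 44) - 525) + (-255 + 119))² = 1340590 + ((41 - 525) - 136)² = 1340590 + (-484 - 136)² = 1340590 + (-620)² = 1340590 + 384400 = 1724990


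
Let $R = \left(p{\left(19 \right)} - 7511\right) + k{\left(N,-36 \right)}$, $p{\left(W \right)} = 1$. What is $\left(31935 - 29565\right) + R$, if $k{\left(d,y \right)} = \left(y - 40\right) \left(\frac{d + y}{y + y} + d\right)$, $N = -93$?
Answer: $\frac{10751}{6} \approx 1791.8$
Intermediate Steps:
$k{\left(d,y \right)} = \left(-40 + y\right) \left(d + \frac{d + y}{2 y}\right)$ ($k{\left(d,y \right)} = \left(-40 + y\right) \left(\frac{d + y}{2 y} + d\right) = \left(-40 + y\right) \left(d + \frac{d + y}{2 y}\right)$)
$R = - \frac{3469}{6}$ ($R = \left(1 - 7511\right) - \left(- \frac{13967}{2} + \frac{155}{3}\right) = -7510 - \left(- \frac{13967}{2} + \frac{155}{3}\right) = -7510 - - \frac{41591}{6} = -7510 + \frac{41591}{6} = - \frac{3469}{6} \approx -578.17$)
$\left(31935 - 29565\right) + R = \left(31935 - 29565\right) - \frac{3469}{6} = 2370 - \frac{3469}{6} = \frac{10751}{6}$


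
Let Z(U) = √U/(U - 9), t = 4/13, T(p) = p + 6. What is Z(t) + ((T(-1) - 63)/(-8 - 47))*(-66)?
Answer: -348/5 - 2*√13/113 ≈ -69.664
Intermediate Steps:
T(p) = 6 + p
t = 4/13 (t = 4*(1/13) = 4/13 ≈ 0.30769)
Z(U) = √U/(-9 + U)
Z(t) + ((T(-1) - 63)/(-8 - 47))*(-66) = √(4/13)/(-9 + 4/13) + (((6 - 1) - 63)/(-8 - 47))*(-66) = (2*√13/13)/(-113/13) + ((5 - 63)/(-55))*(-66) = (2*√13/13)*(-13/113) - 58*(-1/55)*(-66) = -2*√13/113 + (58/55)*(-66) = -2*√13/113 - 348/5 = -348/5 - 2*√13/113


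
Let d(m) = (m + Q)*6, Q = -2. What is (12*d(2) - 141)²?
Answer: 19881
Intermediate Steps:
d(m) = -12 + 6*m (d(m) = (m - 2)*6 = (-2 + m)*6 = -12 + 6*m)
(12*d(2) - 141)² = (12*(-12 + 6*2) - 141)² = (12*(-12 + 12) - 141)² = (12*0 - 141)² = (0 - 141)² = (-141)² = 19881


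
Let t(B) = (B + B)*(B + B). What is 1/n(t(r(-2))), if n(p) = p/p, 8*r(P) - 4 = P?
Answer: 1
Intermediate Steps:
r(P) = 1/2 + P/8
t(B) = 4*B**2 (t(B) = (2*B)*(2*B) = 4*B**2)
n(p) = 1
1/n(t(r(-2))) = 1/1 = 1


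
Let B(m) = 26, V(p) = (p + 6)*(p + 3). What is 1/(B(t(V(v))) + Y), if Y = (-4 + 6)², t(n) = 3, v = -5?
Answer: 1/30 ≈ 0.033333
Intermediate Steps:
V(p) = (3 + p)*(6 + p) (V(p) = (6 + p)*(3 + p) = (3 + p)*(6 + p))
Y = 4 (Y = 2² = 4)
1/(B(t(V(v))) + Y) = 1/(26 + 4) = 1/30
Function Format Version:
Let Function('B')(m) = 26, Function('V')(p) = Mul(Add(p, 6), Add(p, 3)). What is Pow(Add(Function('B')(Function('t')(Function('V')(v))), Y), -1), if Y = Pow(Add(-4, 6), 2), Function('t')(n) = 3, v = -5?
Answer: Rational(1, 30) ≈ 0.033333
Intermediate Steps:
Function('V')(p) = Mul(Add(3, p), Add(6, p)) (Function('V')(p) = Mul(Add(6, p), Add(3, p)) = Mul(Add(3, p), Add(6, p)))
Y = 4 (Y = Pow(2, 2) = 4)
Pow(Add(Function('B')(Function('t')(Function('V')(v))), Y), -1) = Pow(Add(26, 4), -1) = Pow(30, -1) = Rational(1, 30)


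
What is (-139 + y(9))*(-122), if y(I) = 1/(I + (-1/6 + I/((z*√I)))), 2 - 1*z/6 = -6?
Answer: 118610/7 ≈ 16944.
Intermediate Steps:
z = 48 (z = 12 - 6*(-6) = 12 + 36 = 48)
y(I) = 1/(-⅙ + I + √I/48) (y(I) = 1/(I + (-1/6 + I/((48*√I)))) = 1/(I + (-1*⅙ + I*(1/(48*√I)))) = 1/(I + (-⅙ + √I/48)) = 1/(-⅙ + I + √I/48))
(-139 + y(9))*(-122) = (-139 + 48*√9/(9 - 8*√9 + 48*9^(3/2)))*(-122) = (-139 + 48*3/(9 - 8*3 + 48*27))*(-122) = (-139 + 48*3/(9 - 24 + 1296))*(-122) = (-139 + 48*3/1281)*(-122) = (-139 + 48*3*(1/1281))*(-122) = (-139 + 48/427)*(-122) = -59305/427*(-122) = 118610/7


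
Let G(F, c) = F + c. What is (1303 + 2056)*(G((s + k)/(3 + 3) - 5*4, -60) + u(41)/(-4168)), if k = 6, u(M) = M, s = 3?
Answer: -1099162211/4168 ≈ -2.6371e+5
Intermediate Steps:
(1303 + 2056)*(G((s + k)/(3 + 3) - 5*4, -60) + u(41)/(-4168)) = (1303 + 2056)*((((3 + 6)/(3 + 3) - 5*4) - 60) + 41/(-4168)) = 3359*(((9/6 - 20) - 60) + 41*(-1/4168)) = 3359*(((9*(⅙) - 20) - 60) - 41/4168) = 3359*(((3/2 - 20) - 60) - 41/4168) = 3359*((-37/2 - 60) - 41/4168) = 3359*(-157/2 - 41/4168) = 3359*(-327229/4168) = -1099162211/4168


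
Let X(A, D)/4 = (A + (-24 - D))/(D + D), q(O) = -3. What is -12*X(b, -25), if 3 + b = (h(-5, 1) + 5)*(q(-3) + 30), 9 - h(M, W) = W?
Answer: 8376/25 ≈ 335.04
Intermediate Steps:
h(M, W) = 9 - W
b = 348 (b = -3 + ((9 - 1*1) + 5)*(-3 + 30) = -3 + ((9 - 1) + 5)*27 = -3 + (8 + 5)*27 = -3 + 13*27 = -3 + 351 = 348)
X(A, D) = 2*(-24 + A - D)/D (X(A, D) = 4*((A + (-24 - D))/(D + D)) = 4*((-24 + A - D)/((2*D))) = 4*((-24 + A - D)*(1/(2*D))) = 4*((-24 + A - D)/(2*D)) = 2*(-24 + A - D)/D)
-12*X(b, -25) = -24*(-24 + 348 - 1*(-25))/(-25) = -24*(-1)*(-24 + 348 + 25)/25 = -24*(-1)*349/25 = -12*(-698/25) = 8376/25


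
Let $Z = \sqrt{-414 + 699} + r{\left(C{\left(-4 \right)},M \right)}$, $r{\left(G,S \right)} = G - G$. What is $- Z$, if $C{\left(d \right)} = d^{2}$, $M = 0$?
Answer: $- \sqrt{285} \approx -16.882$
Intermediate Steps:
$r{\left(G,S \right)} = 0$
$Z = \sqrt{285}$ ($Z = \sqrt{-414 + 699} + 0 = \sqrt{285} + 0 = \sqrt{285} \approx 16.882$)
$- Z = - \sqrt{285}$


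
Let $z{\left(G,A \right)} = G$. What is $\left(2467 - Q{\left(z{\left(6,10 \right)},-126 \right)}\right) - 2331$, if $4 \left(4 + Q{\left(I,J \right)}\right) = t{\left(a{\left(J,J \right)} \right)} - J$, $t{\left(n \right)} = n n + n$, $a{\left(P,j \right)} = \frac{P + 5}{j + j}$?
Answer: $\frac{27515603}{254016} \approx 108.32$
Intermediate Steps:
$a{\left(P,j \right)} = \frac{5 + P}{2 j}$
$t{\left(n \right)} = n + n^{2}$ ($t{\left(n \right)} = n^{2} + n = n + n^{2}$)
$Q{\left(I,J \right)} = -4 - \frac{J}{4} + \frac{\left(1 + \frac{5 + J}{2 J}\right) \left(5 + J\right)}{8 J}$ ($Q{\left(I,J \right)} = -4 + \frac{\frac{5 + J}{2 J} \left(1 + \frac{5 + J}{2 J}\right) - J}{4} = -4 + \frac{\frac{\left(1 + \frac{5 + J}{2 J}\right) \left(5 + J\right)}{2 J} - J}{4} = -4 + \frac{- J + \frac{\left(1 + \frac{5 + J}{2 J}\right) \left(5 + J\right)}{2 J}}{4} = -4 - \left(\frac{J}{4} - \frac{\left(1 + \frac{5 + J}{2 J}\right) \left(5 + J\right)}{8 J}\right) = -4 - \frac{J}{4} + \frac{\left(1 + \frac{5 + J}{2 J}\right) \left(5 + J\right)}{8 J}$)
$\left(2467 - Q{\left(z{\left(6,10 \right)},-126 \right)}\right) - 2331 = \left(2467 - \left(- \frac{61}{16} - - \frac{63}{2} + \frac{5}{4 \left(-126\right)} + \frac{25}{16 \cdot 15876}\right)\right) - 2331 = \left(2467 - \left(- \frac{61}{16} + \frac{63}{2} + \frac{5}{4} \left(- \frac{1}{126}\right) + \frac{25}{16} \cdot \frac{1}{15876}\right)\right) - 2331 = \left(2467 - \left(- \frac{61}{16} + \frac{63}{2} - \frac{5}{504} + \frac{25}{254016}\right)\right) - 2331 = \left(2467 - \frac{7030573}{254016}\right) - 2331 = \frac{619626899}{254016} - 2331 = \frac{27515603}{254016}$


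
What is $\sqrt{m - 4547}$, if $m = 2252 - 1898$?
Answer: $i \sqrt{4193} \approx 64.753 i$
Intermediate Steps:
$m = 354$ ($m = 2252 - 1898 = 354$)
$\sqrt{m - 4547} = \sqrt{354 - 4547} = \sqrt{-4193} = i \sqrt{4193}$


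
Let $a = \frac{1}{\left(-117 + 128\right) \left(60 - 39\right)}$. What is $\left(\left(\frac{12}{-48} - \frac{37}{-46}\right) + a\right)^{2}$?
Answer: $\frac{140968129}{451647504} \approx 0.31212$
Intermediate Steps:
$a = \frac{1}{231}$ ($a = \frac{1}{11 \left(60 - 39\right)} = \frac{1}{11 \cdot 21} = \frac{1}{11} \cdot \frac{1}{21} = \frac{1}{231} \approx 0.004329$)
$\left(\left(\frac{12}{-48} - \frac{37}{-46}\right) + a\right)^{2} = \left(\left(\frac{12}{-48} - \frac{37}{-46}\right) + \frac{1}{231}\right)^{2} = \left(\left(12 \left(- \frac{1}{48}\right) - - \frac{37}{46}\right) + \frac{1}{231}\right)^{2} = \left(\left(- \frac{1}{4} + \frac{37}{46}\right) + \frac{1}{231}\right)^{2} = \left(\frac{51}{92} + \frac{1}{231}\right)^{2} = \left(\frac{11873}{21252}\right)^{2} = \frac{140968129}{451647504}$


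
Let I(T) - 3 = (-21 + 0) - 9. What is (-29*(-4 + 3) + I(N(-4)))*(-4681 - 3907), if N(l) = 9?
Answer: -17176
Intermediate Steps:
I(T) = -27 (I(T) = 3 + ((-21 + 0) - 9) = 3 + (-21 - 9) = 3 - 30 = -27)
(-29*(-4 + 3) + I(N(-4)))*(-4681 - 3907) = (-29*(-4 + 3) - 27)*(-4681 - 3907) = (-29*(-1) - 27)*(-8588) = (29 - 27)*(-8588) = 2*(-8588) = -17176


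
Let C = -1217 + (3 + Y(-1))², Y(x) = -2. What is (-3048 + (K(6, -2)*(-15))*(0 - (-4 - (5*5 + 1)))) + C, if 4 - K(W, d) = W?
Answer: -3364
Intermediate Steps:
K(W, d) = 4 - W
C = -1216 (C = -1217 + (3 - 2)² = -1217 + 1² = -1217 + 1 = -1216)
(-3048 + (K(6, -2)*(-15))*(0 - (-4 - (5*5 + 1)))) + C = (-3048 + ((4 - 1*6)*(-15))*(0 - (-4 - (5*5 + 1)))) - 1216 = (-3048 + ((4 - 6)*(-15))*(0 - (-4 - (25 + 1)))) - 1216 = (-3048 + (-2*(-15))*(0 - (-4 - 1*26))) - 1216 = (-3048 + 30*(0 - (-4 - 26))) - 1216 = (-3048 + 30*(0 - 1*(-30))) - 1216 = (-3048 + 30*(0 + 30)) - 1216 = (-3048 + 30*30) - 1216 = (-3048 + 900) - 1216 = -2148 - 1216 = -3364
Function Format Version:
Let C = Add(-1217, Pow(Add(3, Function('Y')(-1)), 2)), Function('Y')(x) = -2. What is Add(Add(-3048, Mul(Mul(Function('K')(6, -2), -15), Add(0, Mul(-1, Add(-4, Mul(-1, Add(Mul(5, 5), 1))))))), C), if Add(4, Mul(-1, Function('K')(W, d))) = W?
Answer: -3364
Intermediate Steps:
Function('K')(W, d) = Add(4, Mul(-1, W))
C = -1216 (C = Add(-1217, Pow(Add(3, -2), 2)) = Add(-1217, Pow(1, 2)) = Add(-1217, 1) = -1216)
Add(Add(-3048, Mul(Mul(Function('K')(6, -2), -15), Add(0, Mul(-1, Add(-4, Mul(-1, Add(Mul(5, 5), 1))))))), C) = Add(Add(-3048, Mul(Mul(Add(4, Mul(-1, 6)), -15), Add(0, Mul(-1, Add(-4, Mul(-1, Add(Mul(5, 5), 1))))))), -1216) = Add(Add(-3048, Mul(Mul(Add(4, -6), -15), Add(0, Mul(-1, Add(-4, Mul(-1, Add(25, 1))))))), -1216) = Add(Add(-3048, Mul(Mul(-2, -15), Add(0, Mul(-1, Add(-4, Mul(-1, 26)))))), -1216) = Add(Add(-3048, Mul(30, Add(0, Mul(-1, Add(-4, -26))))), -1216) = Add(Add(-3048, Mul(30, Add(0, Mul(-1, -30)))), -1216) = Add(Add(-3048, Mul(30, Add(0, 30))), -1216) = Add(Add(-3048, Mul(30, 30)), -1216) = Add(Add(-3048, 900), -1216) = Add(-2148, -1216) = -3364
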